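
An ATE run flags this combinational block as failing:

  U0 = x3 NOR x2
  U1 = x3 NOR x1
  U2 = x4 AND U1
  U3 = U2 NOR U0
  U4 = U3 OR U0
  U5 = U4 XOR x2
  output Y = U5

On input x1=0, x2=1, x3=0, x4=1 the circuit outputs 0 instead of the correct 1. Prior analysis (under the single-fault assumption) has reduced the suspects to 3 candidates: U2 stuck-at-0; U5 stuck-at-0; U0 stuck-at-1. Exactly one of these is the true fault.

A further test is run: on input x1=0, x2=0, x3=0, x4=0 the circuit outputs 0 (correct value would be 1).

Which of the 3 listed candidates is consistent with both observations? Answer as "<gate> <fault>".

Evaluate each candidate on input x1=0, x2=0, x3=0, x4=0:
  U2 stuck-at-0: U0=1, U1=1, U2=0 [stuck-at-0], U3=0, U4=1, U5=1 → 1 — eliminated
  U5 stuck-at-0: U0=1, U1=1, U2=0, U3=0, U4=1, U5=0 [stuck-at-0] → 0 — matches
  U0 stuck-at-1: U0=1 [stuck-at-1], U1=1, U2=0, U3=0, U4=1, U5=1 → 1 — eliminated
Only U5 stuck-at-0 reproduces the observed 0.

U5 stuck-at-0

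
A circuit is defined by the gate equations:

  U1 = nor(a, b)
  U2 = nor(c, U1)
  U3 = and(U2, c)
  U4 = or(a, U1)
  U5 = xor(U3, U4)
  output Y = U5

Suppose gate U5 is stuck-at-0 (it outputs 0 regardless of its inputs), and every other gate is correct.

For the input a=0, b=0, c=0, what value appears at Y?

Propagate with U5 forced: U1=1, U2=0, U3=0, U4=1, U5=0 [stuck-at-0].
So Y = 0. (Without the fault it would be 1.)

0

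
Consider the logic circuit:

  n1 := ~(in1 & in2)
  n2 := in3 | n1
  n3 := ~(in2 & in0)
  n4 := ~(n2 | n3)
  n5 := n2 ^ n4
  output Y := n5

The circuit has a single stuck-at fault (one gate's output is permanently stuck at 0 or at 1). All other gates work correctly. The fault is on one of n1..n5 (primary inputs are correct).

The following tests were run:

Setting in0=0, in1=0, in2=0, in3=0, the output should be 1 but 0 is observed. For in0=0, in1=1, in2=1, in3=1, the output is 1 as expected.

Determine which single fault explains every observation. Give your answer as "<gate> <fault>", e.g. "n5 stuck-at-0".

Fault-free values for test 1 (in0=0, in1=0, in2=0, in3=0): n1=1, n2=1, n3=1, n4=0, n5=1, giving Y=1. Observed 0.
Test 1: faults giving observed 0 are {n1 stuck-at-0, n2 stuck-at-0, n4 stuck-at-1, n5 stuck-at-0}.
Test 2 (in0=0, in1=1, in2=1, in3=1): fault-free n1=0, n2=1, n3=1, n4=0, n5=1 → 1; observed 1. Eliminates n2 stuck-at-0, n4 stuck-at-1, n5 stuck-at-0.
Only n1 stuck-at-0 is consistent with every test.

n1 stuck-at-0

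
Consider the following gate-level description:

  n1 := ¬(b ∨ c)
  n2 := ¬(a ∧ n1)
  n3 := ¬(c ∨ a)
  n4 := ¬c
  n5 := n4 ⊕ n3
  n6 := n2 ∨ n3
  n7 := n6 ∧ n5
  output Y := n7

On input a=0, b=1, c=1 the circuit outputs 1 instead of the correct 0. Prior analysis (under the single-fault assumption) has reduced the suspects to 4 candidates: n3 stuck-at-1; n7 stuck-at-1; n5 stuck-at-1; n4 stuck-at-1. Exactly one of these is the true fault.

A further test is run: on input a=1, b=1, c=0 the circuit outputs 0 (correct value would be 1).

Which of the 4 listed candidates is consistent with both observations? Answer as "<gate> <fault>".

Evaluate each candidate on input a=1, b=1, c=0:
  n3 stuck-at-1: n1=0, n2=1, n3=1 [stuck-at-1], n4=1, n5=0, n6=1, n7=0 → 0 — matches
  n7 stuck-at-1: n1=0, n2=1, n3=0, n4=1, n5=1, n6=1, n7=1 [stuck-at-1] → 1 — eliminated
  n5 stuck-at-1: n1=0, n2=1, n3=0, n4=1, n5=1 [stuck-at-1], n6=1, n7=1 → 1 — eliminated
  n4 stuck-at-1: n1=0, n2=1, n3=0, n4=1 [stuck-at-1], n5=1, n6=1, n7=1 → 1 — eliminated
Only n3 stuck-at-1 reproduces the observed 0.

n3 stuck-at-1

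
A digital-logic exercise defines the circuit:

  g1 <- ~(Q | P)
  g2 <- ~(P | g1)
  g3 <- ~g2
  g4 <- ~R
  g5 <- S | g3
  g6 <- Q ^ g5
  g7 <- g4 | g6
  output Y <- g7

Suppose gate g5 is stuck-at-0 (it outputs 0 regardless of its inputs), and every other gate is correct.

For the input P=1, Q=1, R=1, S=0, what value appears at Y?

Propagate with g5 forced: g1=0, g2=0, g3=1, g4=0, g5=0 [stuck-at-0], g6=1, g7=1.
So Y = 1. (Without the fault it would be 0.)

1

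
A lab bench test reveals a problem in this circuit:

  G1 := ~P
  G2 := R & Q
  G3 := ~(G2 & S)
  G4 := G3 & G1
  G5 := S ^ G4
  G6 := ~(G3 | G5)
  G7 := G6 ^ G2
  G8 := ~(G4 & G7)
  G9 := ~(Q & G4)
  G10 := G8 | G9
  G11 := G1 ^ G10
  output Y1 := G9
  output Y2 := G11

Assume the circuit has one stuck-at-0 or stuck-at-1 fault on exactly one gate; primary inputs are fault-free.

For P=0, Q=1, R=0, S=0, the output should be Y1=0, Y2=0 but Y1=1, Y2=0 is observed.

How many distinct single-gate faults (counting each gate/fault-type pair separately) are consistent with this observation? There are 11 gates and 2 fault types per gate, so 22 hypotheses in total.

3

Fault-free: G1=1, G2=0, G3=1, G4=1, G5=1, G6=0, G7=0, G8=1, G9=0, G10=1, G11=0 → Y1=0, Y2=0. Observed Y1=1, Y2=0.
  G1: none of the 2 fault types match ✗
  G2: none of the 2 fault types match ✗
  G3: stuck-at-0 ✓; others ✗
  G4: stuck-at-0 ✓; others ✗
  G5: none of the 2 fault types match ✗
  G6: none of the 2 fault types match ✗
  G7: none of the 2 fault types match ✗
  G8: none of the 2 fault types match ✗
  G9: stuck-at-1 ✓; others ✗
  G10: none of the 2 fault types match ✗
  G11: none of the 2 fault types match ✗
Consistent faults: {G3 stuck-at-0, G4 stuck-at-0, G9 stuck-at-1} — 3 in all.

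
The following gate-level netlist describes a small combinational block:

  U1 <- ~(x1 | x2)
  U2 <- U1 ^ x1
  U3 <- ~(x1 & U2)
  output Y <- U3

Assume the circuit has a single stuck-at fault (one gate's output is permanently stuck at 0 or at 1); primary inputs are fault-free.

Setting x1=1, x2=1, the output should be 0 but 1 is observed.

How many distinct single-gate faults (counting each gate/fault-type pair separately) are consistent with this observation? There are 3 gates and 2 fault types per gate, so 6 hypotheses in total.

Fault-free: U1=0, U2=1, U3=0 → 0. Observed 1.
  U1 stuck-at-0: output 0 ✗
  U1 stuck-at-1: output 1 ✓
  U2 stuck-at-0: output 1 ✓
  U2 stuck-at-1: output 0 ✗
  U3 stuck-at-0: output 0 ✗
  U3 stuck-at-1: output 1 ✓
Consistent faults: {U1 stuck-at-1, U2 stuck-at-0, U3 stuck-at-1} — 3 in all.

3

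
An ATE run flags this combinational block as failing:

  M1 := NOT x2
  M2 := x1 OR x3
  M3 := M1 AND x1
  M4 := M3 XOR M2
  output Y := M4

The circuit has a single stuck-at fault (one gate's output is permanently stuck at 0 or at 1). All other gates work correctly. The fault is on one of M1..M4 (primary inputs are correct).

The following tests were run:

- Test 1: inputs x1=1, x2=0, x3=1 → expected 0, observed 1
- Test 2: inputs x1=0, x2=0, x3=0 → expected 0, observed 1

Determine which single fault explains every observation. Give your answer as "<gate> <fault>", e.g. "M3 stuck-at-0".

M4 stuck-at-1

Fault-free values for test 1 (x1=1, x2=0, x3=1): M1=1, M2=1, M3=1, M4=0, giving Y=0. Observed 1.
Test 1: faults giving observed 1 are {M1 stuck-at-0, M2 stuck-at-0, M3 stuck-at-0, M4 stuck-at-1}.
Test 2 (x1=0, x2=0, x3=0): fault-free M1=1, M2=0, M3=0, M4=0 → 0; observed 1. Eliminates M1 stuck-at-0, M2 stuck-at-0, M3 stuck-at-0.
Only M4 stuck-at-1 is consistent with every test.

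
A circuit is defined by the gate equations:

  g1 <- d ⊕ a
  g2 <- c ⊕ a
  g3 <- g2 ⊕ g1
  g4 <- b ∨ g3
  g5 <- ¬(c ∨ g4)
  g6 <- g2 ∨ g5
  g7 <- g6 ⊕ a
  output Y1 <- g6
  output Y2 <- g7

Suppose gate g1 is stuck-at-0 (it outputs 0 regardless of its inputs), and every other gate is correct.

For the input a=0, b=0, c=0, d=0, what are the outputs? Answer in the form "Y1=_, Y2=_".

Y1=1, Y2=1

Propagate with g1 forced: g1=0 [stuck-at-0], g2=0, g3=0, g4=0, g5=1, g6=1, g7=1.
So the outputs are Y1=1, Y2=1. (Same as the fault-free value — the fault is masked on this input.)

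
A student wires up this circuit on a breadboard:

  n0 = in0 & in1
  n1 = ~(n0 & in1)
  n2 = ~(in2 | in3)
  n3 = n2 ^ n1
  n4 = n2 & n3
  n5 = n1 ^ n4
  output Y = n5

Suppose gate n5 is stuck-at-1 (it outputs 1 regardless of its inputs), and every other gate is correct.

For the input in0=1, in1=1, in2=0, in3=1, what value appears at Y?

1

Propagate with n5 forced: n0=1, n1=0, n2=0, n3=0, n4=0, n5=1 [stuck-at-1].
So Y = 1. (Without the fault it would be 0.)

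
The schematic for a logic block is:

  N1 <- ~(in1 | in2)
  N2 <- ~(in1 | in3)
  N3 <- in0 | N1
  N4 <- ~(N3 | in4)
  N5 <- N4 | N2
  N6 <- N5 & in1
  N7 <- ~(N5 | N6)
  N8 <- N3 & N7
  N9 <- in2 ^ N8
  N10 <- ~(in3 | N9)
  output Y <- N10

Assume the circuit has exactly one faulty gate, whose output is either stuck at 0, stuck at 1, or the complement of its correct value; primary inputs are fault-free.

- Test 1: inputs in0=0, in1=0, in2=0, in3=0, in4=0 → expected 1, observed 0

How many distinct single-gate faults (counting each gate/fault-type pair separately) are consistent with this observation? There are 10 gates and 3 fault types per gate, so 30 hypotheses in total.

12

Fault-free: N1=1, N2=1, N3=1, N4=0, N5=1, N6=0, N7=0, N8=0, N9=0, N10=1 → 1. Observed 0.
  N1: none of the 3 fault types match ✗
  N2: stuck-at-0, inverted output ✓; others ✗
  N3: none of the 3 fault types match ✗
  N4: none of the 3 fault types match ✗
  N5: stuck-at-0, inverted output ✓; others ✗
  N6: none of the 3 fault types match ✗
  N7: stuck-at-1, inverted output ✓; others ✗
  N8: stuck-at-1, inverted output ✓; others ✗
  N9: stuck-at-1, inverted output ✓; others ✗
  N10: stuck-at-0, inverted output ✓; others ✗
Consistent faults: {N2 stuck-at-0, N2 inverted output, N5 stuck-at-0, N5 inverted output, N7 stuck-at-1, N7 inverted output, N8 stuck-at-1, N8 inverted output, N9 stuck-at-1, N9 inverted output, N10 stuck-at-0, N10 inverted output} — 12 in all.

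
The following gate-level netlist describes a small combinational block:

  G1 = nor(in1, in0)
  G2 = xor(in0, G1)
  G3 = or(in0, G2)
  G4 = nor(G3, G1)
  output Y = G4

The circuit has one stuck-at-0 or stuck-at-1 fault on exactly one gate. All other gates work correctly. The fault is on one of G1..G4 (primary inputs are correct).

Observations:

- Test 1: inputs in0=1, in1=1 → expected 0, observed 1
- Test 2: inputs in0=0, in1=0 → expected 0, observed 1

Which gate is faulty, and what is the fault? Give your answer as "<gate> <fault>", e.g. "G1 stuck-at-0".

G4 stuck-at-1

Fault-free values for test 1 (in0=1, in1=1): G1=0, G2=1, G3=1, G4=0, giving Y=0. Observed 1.
Test 1: faults giving observed 1 are {G3 stuck-at-0, G4 stuck-at-1}.
Test 2 (in0=0, in1=0): fault-free G1=1, G2=1, G3=1, G4=0 → 0; observed 1. Eliminates G3 stuck-at-0.
Only G4 stuck-at-1 is consistent with every test.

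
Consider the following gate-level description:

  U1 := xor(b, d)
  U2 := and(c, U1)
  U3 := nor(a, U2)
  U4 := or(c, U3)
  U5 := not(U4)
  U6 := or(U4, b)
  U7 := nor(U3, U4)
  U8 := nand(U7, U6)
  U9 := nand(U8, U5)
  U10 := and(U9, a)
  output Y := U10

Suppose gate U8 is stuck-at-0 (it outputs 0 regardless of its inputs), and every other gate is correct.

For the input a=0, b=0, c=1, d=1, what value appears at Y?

0

Propagate with U8 forced: U1=1, U2=1, U3=0, U4=1, U5=0, U6=1, U7=0, U8=0 [stuck-at-0], U9=1, U10=0.
So Y = 0. (Same as the fault-free value — the fault is masked on this input.)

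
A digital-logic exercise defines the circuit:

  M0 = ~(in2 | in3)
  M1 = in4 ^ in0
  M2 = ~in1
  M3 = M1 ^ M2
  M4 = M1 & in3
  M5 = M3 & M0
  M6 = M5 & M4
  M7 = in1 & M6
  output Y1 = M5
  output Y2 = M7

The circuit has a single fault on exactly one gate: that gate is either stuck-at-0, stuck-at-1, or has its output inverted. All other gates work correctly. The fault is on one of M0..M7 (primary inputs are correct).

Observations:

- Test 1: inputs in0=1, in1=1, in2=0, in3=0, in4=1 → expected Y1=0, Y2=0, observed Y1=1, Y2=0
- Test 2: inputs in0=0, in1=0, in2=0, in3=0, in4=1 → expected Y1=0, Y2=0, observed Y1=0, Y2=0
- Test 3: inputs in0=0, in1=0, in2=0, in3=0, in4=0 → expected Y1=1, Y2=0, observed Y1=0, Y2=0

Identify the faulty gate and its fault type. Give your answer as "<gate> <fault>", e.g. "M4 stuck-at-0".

M1 stuck-at-1

Fault-free values for test 1 (in0=1, in1=1, in2=0, in3=0, in4=1): M0=1, M1=0, M2=0, M3=0, M4=0, M5=0, M6=0, M7=0, giving Y1=0, Y2=0. Observed Y1=1, Y2=0.
Test 1: faults giving observed Y1=1, Y2=0 are {M1 stuck-at-1, M1 inverted output, M2 stuck-at-1, M2 inverted output, M3 stuck-at-1, M3 inverted output, M5 stuck-at-1, M5 inverted output}.
Test 2 (in0=0, in1=0, in2=0, in3=0, in4=1): fault-free M0=1, M1=1, M2=1, M3=0, M4=0, M5=0, M6=0, M7=0 → Y1=0, Y2=0; observed Y1=0, Y2=0. Eliminates M1 inverted output, M2 inverted output, M3 stuck-at-1, M3 inverted output, M5 stuck-at-1, M5 inverted output.
Test 3 (in0=0, in1=0, in2=0, in3=0, in4=0): fault-free M0=1, M1=0, M2=1, M3=1, M4=0, M5=1, M6=0, M7=0 → Y1=1, Y2=0; observed Y1=0, Y2=0. Eliminates M2 stuck-at-1.
Only M1 stuck-at-1 is consistent with every test.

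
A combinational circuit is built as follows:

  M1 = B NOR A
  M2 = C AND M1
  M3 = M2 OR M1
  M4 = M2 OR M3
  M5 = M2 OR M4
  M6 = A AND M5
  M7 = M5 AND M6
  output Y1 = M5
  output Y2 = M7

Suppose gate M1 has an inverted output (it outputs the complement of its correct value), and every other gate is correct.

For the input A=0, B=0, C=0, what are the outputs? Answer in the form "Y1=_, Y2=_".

Y1=0, Y2=0

Propagate with M1 forced: M1=0 [inverted output], M2=0, M3=0, M4=0, M5=0, M6=0, M7=0.
So the outputs are Y1=0, Y2=0. (Without the fault they would be Y1=1, Y2=0.)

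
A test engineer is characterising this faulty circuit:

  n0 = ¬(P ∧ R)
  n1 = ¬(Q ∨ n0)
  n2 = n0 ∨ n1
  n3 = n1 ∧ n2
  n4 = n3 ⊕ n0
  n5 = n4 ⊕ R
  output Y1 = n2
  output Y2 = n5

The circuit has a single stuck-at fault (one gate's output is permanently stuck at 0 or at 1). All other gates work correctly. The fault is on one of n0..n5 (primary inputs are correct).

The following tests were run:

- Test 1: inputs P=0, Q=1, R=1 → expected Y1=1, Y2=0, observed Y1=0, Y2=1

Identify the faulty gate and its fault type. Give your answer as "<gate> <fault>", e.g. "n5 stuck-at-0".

n0 stuck-at-0

Fault-free values for test 1 (P=0, Q=1, R=1): n0=1, n1=0, n2=1, n3=0, n4=1, n5=0, giving Y1=1, Y2=0. Observed Y1=0, Y2=1.
Test 1: faults giving observed Y1=0, Y2=1 are {n0 stuck-at-0}.
Only n0 stuck-at-0 is consistent with every test.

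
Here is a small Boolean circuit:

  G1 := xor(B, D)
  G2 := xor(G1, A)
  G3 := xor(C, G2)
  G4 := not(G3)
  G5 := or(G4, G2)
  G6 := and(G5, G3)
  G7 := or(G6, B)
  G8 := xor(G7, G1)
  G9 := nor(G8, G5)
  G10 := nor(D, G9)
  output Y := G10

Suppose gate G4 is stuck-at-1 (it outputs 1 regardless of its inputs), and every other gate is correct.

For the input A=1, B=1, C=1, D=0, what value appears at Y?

Propagate with G4 forced: G1=1, G2=0, G3=1, G4=1 [stuck-at-1], G5=1, G6=1, G7=1, G8=0, G9=0, G10=1.
So Y = 1. (Without the fault it would be 0.)

1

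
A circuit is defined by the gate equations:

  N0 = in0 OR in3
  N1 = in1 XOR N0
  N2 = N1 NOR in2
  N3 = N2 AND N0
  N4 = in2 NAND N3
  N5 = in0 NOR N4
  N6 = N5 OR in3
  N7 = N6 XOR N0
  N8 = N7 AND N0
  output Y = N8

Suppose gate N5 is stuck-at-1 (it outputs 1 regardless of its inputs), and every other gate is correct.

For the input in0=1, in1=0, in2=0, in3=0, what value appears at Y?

Propagate with N5 forced: N0=1, N1=1, N2=0, N3=0, N4=1, N5=1 [stuck-at-1], N6=1, N7=0, N8=0.
So Y = 0. (Without the fault it would be 1.)

0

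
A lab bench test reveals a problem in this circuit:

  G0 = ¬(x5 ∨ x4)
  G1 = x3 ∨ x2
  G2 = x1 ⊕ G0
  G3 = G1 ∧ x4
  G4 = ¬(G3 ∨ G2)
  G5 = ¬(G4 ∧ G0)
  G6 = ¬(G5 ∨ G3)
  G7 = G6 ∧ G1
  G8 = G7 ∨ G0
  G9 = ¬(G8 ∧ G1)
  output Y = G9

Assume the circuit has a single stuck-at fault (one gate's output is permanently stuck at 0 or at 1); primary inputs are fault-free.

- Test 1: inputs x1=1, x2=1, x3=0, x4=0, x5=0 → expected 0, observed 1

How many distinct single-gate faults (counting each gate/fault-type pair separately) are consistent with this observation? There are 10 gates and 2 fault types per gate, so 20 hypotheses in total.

Fault-free: G0=1, G1=1, G2=0, G3=0, G4=1, G5=0, G6=1, G7=1, G8=1, G9=0 → 0. Observed 1.
  G0: stuck-at-0 ✓; others ✗
  G1: stuck-at-0 ✓; others ✗
  G2: none of the 2 fault types match ✗
  G3: none of the 2 fault types match ✗
  G4: none of the 2 fault types match ✗
  G5: none of the 2 fault types match ✗
  G6: none of the 2 fault types match ✗
  G7: none of the 2 fault types match ✗
  G8: stuck-at-0 ✓; others ✗
  G9: stuck-at-1 ✓; others ✗
Consistent faults: {G0 stuck-at-0, G1 stuck-at-0, G8 stuck-at-0, G9 stuck-at-1} — 4 in all.

4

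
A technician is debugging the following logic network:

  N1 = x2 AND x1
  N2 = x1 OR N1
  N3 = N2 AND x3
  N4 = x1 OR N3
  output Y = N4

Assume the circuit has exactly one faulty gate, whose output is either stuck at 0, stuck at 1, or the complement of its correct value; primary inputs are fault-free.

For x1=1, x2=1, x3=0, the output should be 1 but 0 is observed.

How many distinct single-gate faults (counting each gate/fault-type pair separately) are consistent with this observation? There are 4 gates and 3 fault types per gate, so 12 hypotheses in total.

2

Fault-free: N1=1, N2=1, N3=0, N4=1 → 1. Observed 0.
  N1 stuck-at-0: output 1 ✗
  N1 stuck-at-1: output 1 ✗
  N1 inverted output: output 1 ✗
  N2 stuck-at-0: output 1 ✗
  N2 stuck-at-1: output 1 ✗
  N2 inverted output: output 1 ✗
  N3 stuck-at-0: output 1 ✗
  N3 stuck-at-1: output 1 ✗
  N3 inverted output: output 1 ✗
  N4 stuck-at-0: output 0 ✓
  N4 stuck-at-1: output 1 ✗
  N4 inverted output: output 0 ✓
Consistent faults: {N4 stuck-at-0, N4 inverted output} — 2 in all.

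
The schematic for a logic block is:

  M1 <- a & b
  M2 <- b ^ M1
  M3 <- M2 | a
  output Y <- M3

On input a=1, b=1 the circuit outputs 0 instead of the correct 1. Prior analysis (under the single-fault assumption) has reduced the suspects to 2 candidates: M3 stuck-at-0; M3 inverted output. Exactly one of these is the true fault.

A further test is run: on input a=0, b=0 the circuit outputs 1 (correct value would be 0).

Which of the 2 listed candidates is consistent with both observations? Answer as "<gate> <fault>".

M3 inverted output

Evaluate each candidate on input a=0, b=0:
  M3 stuck-at-0: M1=0, M2=0, M3=0 [stuck-at-0] → 0 — eliminated
  M3 inverted output: M1=0, M2=0, M3=1 [inverted output] → 1 — matches
Only M3 inverted output reproduces the observed 1.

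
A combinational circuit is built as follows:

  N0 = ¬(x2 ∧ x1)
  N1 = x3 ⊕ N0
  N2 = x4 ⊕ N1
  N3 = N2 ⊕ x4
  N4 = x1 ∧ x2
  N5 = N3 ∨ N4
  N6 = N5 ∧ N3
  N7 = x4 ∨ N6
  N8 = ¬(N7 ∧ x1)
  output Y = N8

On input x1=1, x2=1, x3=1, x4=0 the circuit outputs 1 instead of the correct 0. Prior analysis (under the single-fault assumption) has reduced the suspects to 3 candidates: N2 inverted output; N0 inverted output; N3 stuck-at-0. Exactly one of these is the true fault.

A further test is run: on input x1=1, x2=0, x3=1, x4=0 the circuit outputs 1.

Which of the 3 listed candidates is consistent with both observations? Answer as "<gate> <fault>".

Evaluate each candidate on input x1=1, x2=0, x3=1, x4=0:
  N2 inverted output: N0=1, N1=0, N2=1 [inverted output], N3=1, N4=0, N5=1, N6=1, N7=1, N8=0 → 0 — eliminated
  N0 inverted output: N0=0 [inverted output], N1=1, N2=1, N3=1, N4=0, N5=1, N6=1, N7=1, N8=0 → 0 — eliminated
  N3 stuck-at-0: N0=1, N1=0, N2=0, N3=0 [stuck-at-0], N4=0, N5=0, N6=0, N7=0, N8=1 → 1 — matches
Only N3 stuck-at-0 reproduces the observed 1.

N3 stuck-at-0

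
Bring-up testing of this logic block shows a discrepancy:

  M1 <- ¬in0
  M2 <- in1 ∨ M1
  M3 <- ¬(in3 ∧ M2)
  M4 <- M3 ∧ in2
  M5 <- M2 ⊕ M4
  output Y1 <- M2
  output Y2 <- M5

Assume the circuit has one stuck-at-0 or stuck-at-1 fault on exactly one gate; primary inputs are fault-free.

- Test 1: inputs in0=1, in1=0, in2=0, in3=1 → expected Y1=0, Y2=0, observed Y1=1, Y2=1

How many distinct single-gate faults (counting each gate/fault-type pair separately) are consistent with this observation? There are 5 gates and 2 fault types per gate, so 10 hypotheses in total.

2

Fault-free: M1=0, M2=0, M3=1, M4=0, M5=0 → Y1=0, Y2=0. Observed Y1=1, Y2=1.
  M1 stuck-at-0: output Y1=0, Y2=0 ✗
  M1 stuck-at-1: output Y1=1, Y2=1 ✓
  M2 stuck-at-0: output Y1=0, Y2=0 ✗
  M2 stuck-at-1: output Y1=1, Y2=1 ✓
  M3 stuck-at-0: output Y1=0, Y2=0 ✗
  M3 stuck-at-1: output Y1=0, Y2=0 ✗
  M4 stuck-at-0: output Y1=0, Y2=0 ✗
  M4 stuck-at-1: output Y1=0, Y2=1 ✗
  M5 stuck-at-0: output Y1=0, Y2=0 ✗
  M5 stuck-at-1: output Y1=0, Y2=1 ✗
Consistent faults: {M1 stuck-at-1, M2 stuck-at-1} — 2 in all.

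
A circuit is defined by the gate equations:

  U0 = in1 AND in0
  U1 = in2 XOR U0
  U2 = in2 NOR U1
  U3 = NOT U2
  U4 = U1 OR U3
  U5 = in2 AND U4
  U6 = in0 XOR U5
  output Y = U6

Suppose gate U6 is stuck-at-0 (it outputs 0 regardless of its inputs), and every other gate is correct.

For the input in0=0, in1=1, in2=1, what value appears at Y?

Propagate with U6 forced: U0=0, U1=1, U2=0, U3=1, U4=1, U5=1, U6=0 [stuck-at-0].
So Y = 0. (Without the fault it would be 1.)

0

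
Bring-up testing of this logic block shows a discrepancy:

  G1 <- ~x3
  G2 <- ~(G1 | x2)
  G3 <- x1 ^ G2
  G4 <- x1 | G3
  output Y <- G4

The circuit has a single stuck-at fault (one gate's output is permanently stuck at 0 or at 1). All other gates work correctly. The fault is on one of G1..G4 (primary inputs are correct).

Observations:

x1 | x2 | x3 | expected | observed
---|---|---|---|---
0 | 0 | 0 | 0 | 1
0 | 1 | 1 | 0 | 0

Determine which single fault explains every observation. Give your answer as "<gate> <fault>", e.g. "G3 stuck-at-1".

G1 stuck-at-0

Fault-free values for test 1 (x1=0, x2=0, x3=0): G1=1, G2=0, G3=0, G4=0, giving Y=0. Observed 1.
Test 1: faults giving observed 1 are {G1 stuck-at-0, G2 stuck-at-1, G3 stuck-at-1, G4 stuck-at-1}.
Test 2 (x1=0, x2=1, x3=1): fault-free G1=0, G2=0, G3=0, G4=0 → 0; observed 0. Eliminates G2 stuck-at-1, G3 stuck-at-1, G4 stuck-at-1.
Only G1 stuck-at-0 is consistent with every test.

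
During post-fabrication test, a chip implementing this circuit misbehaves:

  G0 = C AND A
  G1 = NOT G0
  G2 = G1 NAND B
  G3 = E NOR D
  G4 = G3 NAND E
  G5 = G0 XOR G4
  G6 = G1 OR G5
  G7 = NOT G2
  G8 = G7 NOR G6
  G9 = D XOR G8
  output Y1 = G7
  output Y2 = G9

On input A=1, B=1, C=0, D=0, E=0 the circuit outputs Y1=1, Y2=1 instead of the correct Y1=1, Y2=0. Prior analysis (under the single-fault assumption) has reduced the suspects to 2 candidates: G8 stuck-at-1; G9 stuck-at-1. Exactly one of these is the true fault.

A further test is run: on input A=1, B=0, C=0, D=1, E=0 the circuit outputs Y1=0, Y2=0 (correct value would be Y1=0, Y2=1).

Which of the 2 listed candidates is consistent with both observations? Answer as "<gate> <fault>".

G8 stuck-at-1

Evaluate each candidate on input A=1, B=0, C=0, D=1, E=0:
  G8 stuck-at-1: G0=0, G1=1, G2=1, G3=0, G4=1, G5=1, G6=1, G7=0, G8=1 [stuck-at-1], G9=0 → Y1=0, Y2=0 — matches
  G9 stuck-at-1: G0=0, G1=1, G2=1, G3=0, G4=1, G5=1, G6=1, G7=0, G8=0, G9=1 [stuck-at-1] → Y1=0, Y2=1 — eliminated
Only G8 stuck-at-1 reproduces the observed Y1=0, Y2=0.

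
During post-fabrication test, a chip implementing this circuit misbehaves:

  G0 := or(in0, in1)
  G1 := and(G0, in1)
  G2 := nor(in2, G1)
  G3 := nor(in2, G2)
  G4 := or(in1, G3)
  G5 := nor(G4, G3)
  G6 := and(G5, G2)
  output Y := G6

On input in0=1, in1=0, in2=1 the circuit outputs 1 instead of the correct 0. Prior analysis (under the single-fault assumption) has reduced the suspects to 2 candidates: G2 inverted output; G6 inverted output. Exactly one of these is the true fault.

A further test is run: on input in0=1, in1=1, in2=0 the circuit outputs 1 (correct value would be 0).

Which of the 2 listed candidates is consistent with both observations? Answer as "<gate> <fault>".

G6 inverted output

Evaluate each candidate on input in0=1, in1=1, in2=0:
  G2 inverted output: G0=1, G1=1, G2=1 [inverted output], G3=0, G4=1, G5=0, G6=0 → 0 — eliminated
  G6 inverted output: G0=1, G1=1, G2=0, G3=1, G4=1, G5=0, G6=1 [inverted output] → 1 — matches
Only G6 inverted output reproduces the observed 1.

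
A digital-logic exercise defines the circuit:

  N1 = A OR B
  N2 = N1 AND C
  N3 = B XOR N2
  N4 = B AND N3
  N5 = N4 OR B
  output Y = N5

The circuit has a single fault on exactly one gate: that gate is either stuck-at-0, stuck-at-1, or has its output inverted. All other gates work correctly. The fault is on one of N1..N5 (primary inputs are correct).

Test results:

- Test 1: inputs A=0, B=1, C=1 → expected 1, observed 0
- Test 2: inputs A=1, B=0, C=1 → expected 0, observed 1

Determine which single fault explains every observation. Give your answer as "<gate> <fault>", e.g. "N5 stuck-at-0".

N5 inverted output

Fault-free values for test 1 (A=0, B=1, C=1): N1=1, N2=1, N3=0, N4=0, N5=1, giving Y=1. Observed 0.
Test 1: faults giving observed 0 are {N5 stuck-at-0, N5 inverted output}.
Test 2 (A=1, B=0, C=1): fault-free N1=1, N2=1, N3=1, N4=0, N5=0 → 0; observed 1. Eliminates N5 stuck-at-0.
Only N5 inverted output is consistent with every test.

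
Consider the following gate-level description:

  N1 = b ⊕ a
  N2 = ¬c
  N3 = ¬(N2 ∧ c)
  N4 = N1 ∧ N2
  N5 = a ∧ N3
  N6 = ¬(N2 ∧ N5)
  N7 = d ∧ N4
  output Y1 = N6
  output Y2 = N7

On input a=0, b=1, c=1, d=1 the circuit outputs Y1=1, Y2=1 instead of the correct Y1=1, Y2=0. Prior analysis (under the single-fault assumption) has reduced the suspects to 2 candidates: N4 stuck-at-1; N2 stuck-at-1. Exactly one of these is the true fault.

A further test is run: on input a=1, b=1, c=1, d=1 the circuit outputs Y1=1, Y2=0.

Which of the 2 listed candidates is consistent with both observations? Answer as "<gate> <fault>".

Evaluate each candidate on input a=1, b=1, c=1, d=1:
  N4 stuck-at-1: N1=0, N2=0, N3=1, N4=1 [stuck-at-1], N5=1, N6=1, N7=1 → Y1=1, Y2=1 — eliminated
  N2 stuck-at-1: N1=0, N2=1 [stuck-at-1], N3=0, N4=0, N5=0, N6=1, N7=0 → Y1=1, Y2=0 — matches
Only N2 stuck-at-1 reproduces the observed Y1=1, Y2=0.

N2 stuck-at-1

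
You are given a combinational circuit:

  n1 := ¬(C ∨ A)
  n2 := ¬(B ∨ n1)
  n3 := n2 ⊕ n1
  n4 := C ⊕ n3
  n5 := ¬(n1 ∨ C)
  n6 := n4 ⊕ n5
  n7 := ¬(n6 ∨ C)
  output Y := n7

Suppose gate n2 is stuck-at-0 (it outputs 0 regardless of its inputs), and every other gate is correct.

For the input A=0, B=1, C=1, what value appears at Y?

0

Propagate with n2 forced: n1=0, n2=0 [stuck-at-0], n3=0, n4=1, n5=0, n6=1, n7=0.
So Y = 0. (Same as the fault-free value — the fault is masked on this input.)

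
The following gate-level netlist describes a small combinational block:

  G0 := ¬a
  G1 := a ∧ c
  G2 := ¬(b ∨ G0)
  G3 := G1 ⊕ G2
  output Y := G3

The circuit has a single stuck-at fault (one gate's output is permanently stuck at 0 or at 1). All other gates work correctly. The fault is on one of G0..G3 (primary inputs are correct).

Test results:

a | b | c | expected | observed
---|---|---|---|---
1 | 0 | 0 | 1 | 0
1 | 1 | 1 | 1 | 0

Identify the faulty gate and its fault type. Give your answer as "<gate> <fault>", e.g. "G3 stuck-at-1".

Fault-free values for test 1 (a=1, b=0, c=0): G0=0, G1=0, G2=1, G3=1, giving Y=1. Observed 0.
Test 1: faults giving observed 0 are {G0 stuck-at-1, G1 stuck-at-1, G2 stuck-at-0, G3 stuck-at-0}.
Test 2 (a=1, b=1, c=1): fault-free G0=0, G1=1, G2=0, G3=1 → 1; observed 0. Eliminates G0 stuck-at-1, G1 stuck-at-1, G2 stuck-at-0.
Only G3 stuck-at-0 is consistent with every test.

G3 stuck-at-0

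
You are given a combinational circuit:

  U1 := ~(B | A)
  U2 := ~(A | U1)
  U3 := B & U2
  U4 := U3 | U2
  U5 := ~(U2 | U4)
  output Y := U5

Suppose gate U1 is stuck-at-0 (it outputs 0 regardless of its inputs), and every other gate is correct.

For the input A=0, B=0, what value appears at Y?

0

Propagate with U1 forced: U1=0 [stuck-at-0], U2=1, U3=0, U4=1, U5=0.
So Y = 0. (Without the fault it would be 1.)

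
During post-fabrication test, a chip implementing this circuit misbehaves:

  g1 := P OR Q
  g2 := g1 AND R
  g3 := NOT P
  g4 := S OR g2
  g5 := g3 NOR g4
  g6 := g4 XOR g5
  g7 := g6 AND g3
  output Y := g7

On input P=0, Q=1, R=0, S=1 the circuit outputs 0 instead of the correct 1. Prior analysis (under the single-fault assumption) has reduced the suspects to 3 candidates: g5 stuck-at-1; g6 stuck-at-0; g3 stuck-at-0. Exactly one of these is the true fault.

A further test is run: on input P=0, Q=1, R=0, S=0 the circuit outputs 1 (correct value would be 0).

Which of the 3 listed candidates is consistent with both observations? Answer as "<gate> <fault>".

Evaluate each candidate on input P=0, Q=1, R=0, S=0:
  g5 stuck-at-1: g1=1, g2=0, g3=1, g4=0, g5=1 [stuck-at-1], g6=1, g7=1 → 1 — matches
  g6 stuck-at-0: g1=1, g2=0, g3=1, g4=0, g5=0, g6=0 [stuck-at-0], g7=0 → 0 — eliminated
  g3 stuck-at-0: g1=1, g2=0, g3=0 [stuck-at-0], g4=0, g5=1, g6=1, g7=0 → 0 — eliminated
Only g5 stuck-at-1 reproduces the observed 1.

g5 stuck-at-1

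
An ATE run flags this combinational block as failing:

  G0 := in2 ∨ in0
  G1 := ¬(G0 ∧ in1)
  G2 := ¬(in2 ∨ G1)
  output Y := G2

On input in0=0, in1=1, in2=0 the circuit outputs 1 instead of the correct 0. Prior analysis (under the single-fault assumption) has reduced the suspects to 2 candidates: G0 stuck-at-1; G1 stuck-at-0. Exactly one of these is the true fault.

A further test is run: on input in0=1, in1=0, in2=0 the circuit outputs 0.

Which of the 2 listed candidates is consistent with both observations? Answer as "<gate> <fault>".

Evaluate each candidate on input in0=1, in1=0, in2=0:
  G0 stuck-at-1: G0=1 [stuck-at-1], G1=1, G2=0 → 0 — matches
  G1 stuck-at-0: G0=1, G1=0 [stuck-at-0], G2=1 → 1 — eliminated
Only G0 stuck-at-1 reproduces the observed 0.

G0 stuck-at-1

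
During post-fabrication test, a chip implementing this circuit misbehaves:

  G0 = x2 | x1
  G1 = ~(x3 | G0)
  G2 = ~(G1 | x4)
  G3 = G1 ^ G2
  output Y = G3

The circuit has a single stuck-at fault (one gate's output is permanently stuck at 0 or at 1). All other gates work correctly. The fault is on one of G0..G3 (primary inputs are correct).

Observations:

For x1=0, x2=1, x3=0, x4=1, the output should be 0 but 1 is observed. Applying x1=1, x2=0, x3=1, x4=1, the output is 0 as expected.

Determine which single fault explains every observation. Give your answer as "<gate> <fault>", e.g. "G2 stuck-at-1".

G0 stuck-at-0

Fault-free values for test 1 (x1=0, x2=1, x3=0, x4=1): G0=1, G1=0, G2=0, G3=0, giving Y=0. Observed 1.
Test 1: faults giving observed 1 are {G0 stuck-at-0, G1 stuck-at-1, G2 stuck-at-1, G3 stuck-at-1}.
Test 2 (x1=1, x2=0, x3=1, x4=1): fault-free G0=1, G1=0, G2=0, G3=0 → 0; observed 0. Eliminates G1 stuck-at-1, G2 stuck-at-1, G3 stuck-at-1.
Only G0 stuck-at-0 is consistent with every test.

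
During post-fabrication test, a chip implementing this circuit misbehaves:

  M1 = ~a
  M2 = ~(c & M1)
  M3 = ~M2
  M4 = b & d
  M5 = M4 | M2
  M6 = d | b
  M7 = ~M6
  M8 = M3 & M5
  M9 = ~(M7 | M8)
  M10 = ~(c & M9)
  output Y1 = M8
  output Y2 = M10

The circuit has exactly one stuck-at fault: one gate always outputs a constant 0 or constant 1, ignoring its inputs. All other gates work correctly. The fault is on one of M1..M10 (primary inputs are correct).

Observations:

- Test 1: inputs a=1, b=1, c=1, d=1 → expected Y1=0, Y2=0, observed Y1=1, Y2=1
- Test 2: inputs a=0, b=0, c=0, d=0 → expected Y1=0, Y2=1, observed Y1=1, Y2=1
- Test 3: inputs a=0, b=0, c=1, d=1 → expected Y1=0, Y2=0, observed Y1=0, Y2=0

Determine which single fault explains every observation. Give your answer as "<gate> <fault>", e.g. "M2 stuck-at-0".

M3 stuck-at-1

Fault-free values for test 1 (a=1, b=1, c=1, d=1): M1=0, M2=1, M3=0, M4=1, M5=1, M6=1, M7=0, M8=0, M9=1, M10=0, giving Y1=0, Y2=0. Observed Y1=1, Y2=1.
Test 1: faults giving observed Y1=1, Y2=1 are {M1 stuck-at-1, M2 stuck-at-0, M3 stuck-at-1, M8 stuck-at-1}.
Test 2 (a=0, b=0, c=0, d=0): fault-free M1=1, M2=1, M3=0, M4=0, M5=1, M6=0, M7=1, M8=0, M9=0, M10=1 → Y1=0, Y2=1; observed Y1=1, Y2=1. Eliminates M1 stuck-at-1, M2 stuck-at-0.
Test 3 (a=0, b=0, c=1, d=1): fault-free M1=1, M2=0, M3=1, M4=0, M5=0, M6=1, M7=0, M8=0, M9=1, M10=0 → Y1=0, Y2=0; observed Y1=0, Y2=0. Eliminates M8 stuck-at-1.
Only M3 stuck-at-1 is consistent with every test.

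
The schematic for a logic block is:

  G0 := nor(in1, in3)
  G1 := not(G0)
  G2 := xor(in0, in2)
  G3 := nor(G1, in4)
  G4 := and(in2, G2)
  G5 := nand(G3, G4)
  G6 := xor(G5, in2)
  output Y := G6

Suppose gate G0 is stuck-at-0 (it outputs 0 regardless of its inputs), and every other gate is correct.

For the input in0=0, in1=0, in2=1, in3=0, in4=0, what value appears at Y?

Propagate with G0 forced: G0=0 [stuck-at-0], G1=1, G2=1, G3=0, G4=1, G5=1, G6=0.
So Y = 0. (Without the fault it would be 1.)

0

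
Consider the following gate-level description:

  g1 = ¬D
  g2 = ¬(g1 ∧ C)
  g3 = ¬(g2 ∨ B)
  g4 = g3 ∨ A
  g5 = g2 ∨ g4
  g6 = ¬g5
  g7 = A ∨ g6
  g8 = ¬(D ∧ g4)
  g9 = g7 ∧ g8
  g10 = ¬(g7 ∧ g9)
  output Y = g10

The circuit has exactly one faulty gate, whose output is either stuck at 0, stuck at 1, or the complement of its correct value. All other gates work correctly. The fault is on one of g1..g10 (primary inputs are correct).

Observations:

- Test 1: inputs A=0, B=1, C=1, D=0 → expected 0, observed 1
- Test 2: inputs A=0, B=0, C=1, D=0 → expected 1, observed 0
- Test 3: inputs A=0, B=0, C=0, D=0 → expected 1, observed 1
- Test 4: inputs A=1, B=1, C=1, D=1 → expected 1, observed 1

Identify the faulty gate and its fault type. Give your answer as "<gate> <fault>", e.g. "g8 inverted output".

Fault-free values for test 1 (A=0, B=1, C=1, D=0): g1=1, g2=0, g3=0, g4=0, g5=0, g6=1, g7=1, g8=1, g9=1, g10=0, giving Y=0. Observed 1.
Test 1: faults giving observed 1 are {g1 stuck-at-0, g1 inverted output, g2 stuck-at-1, g2 inverted output, g3 stuck-at-1, g3 inverted output, g4 stuck-at-1, g4 inverted output, g5 stuck-at-1, g5 inverted output, g6 stuck-at-0, g6 inverted output, g7 stuck-at-0, g7 inverted output, g8 stuck-at-0, g8 inverted output, g9 stuck-at-0, g9 inverted output, g10 stuck-at-1, g10 inverted output}.
Test 2 (A=0, B=0, C=1, D=0): fault-free g1=1, g2=0, g3=1, g4=1, g5=1, g6=0, g7=0, g8=1, g9=0, g10=1 → 1; observed 0. Eliminates g1 stuck-at-0, g1 inverted output, g2 stuck-at-1, g2 inverted output, g3 stuck-at-1, g4 stuck-at-1, g5 stuck-at-1, g6 stuck-at-0, g7 stuck-at-0, g8 stuck-at-0, g8 inverted output, g9 stuck-at-0, g9 inverted output, g10 stuck-at-1.
Test 3 (A=0, B=0, C=0, D=0): fault-free g1=1, g2=1, g3=0, g4=0, g5=1, g6=0, g7=0, g8=1, g9=0, g10=1 → 1; observed 1. Eliminates g5 inverted output, g6 inverted output, g7 inverted output, g10 inverted output.
Test 4 (A=1, B=1, C=1, D=1): fault-free g1=0, g2=1, g3=0, g4=1, g5=1, g6=0, g7=1, g8=0, g9=0, g10=1 → 1; observed 1. Eliminates g4 inverted output.
Only g3 inverted output is consistent with every test.

g3 inverted output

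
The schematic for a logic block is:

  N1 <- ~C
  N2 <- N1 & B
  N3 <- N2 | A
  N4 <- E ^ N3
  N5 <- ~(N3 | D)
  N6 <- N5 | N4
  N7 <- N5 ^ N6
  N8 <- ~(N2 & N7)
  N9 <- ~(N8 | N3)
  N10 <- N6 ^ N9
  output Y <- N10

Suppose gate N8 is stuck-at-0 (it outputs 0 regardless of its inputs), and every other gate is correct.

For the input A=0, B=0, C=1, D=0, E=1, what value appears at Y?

0

Propagate with N8 forced: N1=0, N2=0, N3=0, N4=1, N5=1, N6=1, N7=0, N8=0 [stuck-at-0], N9=1, N10=0.
So Y = 0. (Without the fault it would be 1.)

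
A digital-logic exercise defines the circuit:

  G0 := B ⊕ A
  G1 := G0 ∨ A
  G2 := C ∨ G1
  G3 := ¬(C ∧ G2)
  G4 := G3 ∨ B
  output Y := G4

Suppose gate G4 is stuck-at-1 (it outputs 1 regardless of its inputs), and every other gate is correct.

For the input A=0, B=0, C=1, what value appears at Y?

Propagate with G4 forced: G0=0, G1=0, G2=1, G3=0, G4=1 [stuck-at-1].
So Y = 1. (Without the fault it would be 0.)

1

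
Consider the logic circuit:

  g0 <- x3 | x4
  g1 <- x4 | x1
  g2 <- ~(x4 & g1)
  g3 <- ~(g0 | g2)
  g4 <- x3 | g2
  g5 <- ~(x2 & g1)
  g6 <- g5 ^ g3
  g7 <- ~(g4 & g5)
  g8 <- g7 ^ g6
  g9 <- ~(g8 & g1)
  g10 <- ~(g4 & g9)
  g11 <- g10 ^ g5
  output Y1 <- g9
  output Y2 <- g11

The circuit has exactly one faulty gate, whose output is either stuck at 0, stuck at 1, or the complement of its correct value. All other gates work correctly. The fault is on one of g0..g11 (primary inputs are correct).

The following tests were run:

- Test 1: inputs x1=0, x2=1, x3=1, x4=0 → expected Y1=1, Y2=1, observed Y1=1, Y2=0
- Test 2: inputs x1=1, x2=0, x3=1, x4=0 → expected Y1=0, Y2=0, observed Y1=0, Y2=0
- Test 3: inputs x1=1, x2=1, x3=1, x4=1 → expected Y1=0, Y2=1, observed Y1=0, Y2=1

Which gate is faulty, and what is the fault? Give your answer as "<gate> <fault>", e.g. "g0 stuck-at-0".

g10 stuck-at-1

Fault-free values for test 1 (x1=0, x2=1, x3=1, x4=0): g0=1, g1=0, g2=1, g3=0, g4=1, g5=1, g6=1, g7=0, g8=1, g9=1, g10=0, g11=1, giving Y1=1, Y2=1. Observed Y1=1, Y2=0.
Test 1: faults giving observed Y1=1, Y2=0 are {g4 stuck-at-0, g4 inverted output, g5 stuck-at-0, g5 inverted output, g10 stuck-at-1, g10 inverted output, g11 stuck-at-0, g11 inverted output}.
Test 2 (x1=1, x2=0, x3=1, x4=0): fault-free g0=1, g1=1, g2=1, g3=0, g4=1, g5=1, g6=1, g7=0, g8=1, g9=0, g10=1, g11=0 → Y1=0, Y2=0; observed Y1=0, Y2=0. Eliminates g4 stuck-at-0, g4 inverted output, g5 stuck-at-0, g5 inverted output, g10 inverted output, g11 inverted output.
Test 3 (x1=1, x2=1, x3=1, x4=1): fault-free g0=1, g1=1, g2=0, g3=0, g4=1, g5=0, g6=0, g7=1, g8=1, g9=0, g10=1, g11=1 → Y1=0, Y2=1; observed Y1=0, Y2=1. Eliminates g11 stuck-at-0.
Only g10 stuck-at-1 is consistent with every test.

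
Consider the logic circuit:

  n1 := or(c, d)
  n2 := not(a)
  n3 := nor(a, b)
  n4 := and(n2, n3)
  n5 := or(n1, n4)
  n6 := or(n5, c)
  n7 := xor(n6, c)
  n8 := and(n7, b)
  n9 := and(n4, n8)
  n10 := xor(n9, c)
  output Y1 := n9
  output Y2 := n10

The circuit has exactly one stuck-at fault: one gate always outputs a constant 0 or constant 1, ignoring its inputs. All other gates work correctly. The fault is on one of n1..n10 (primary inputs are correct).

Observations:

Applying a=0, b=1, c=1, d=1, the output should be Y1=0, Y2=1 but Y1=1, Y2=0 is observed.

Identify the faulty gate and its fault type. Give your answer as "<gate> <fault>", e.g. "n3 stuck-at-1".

n9 stuck-at-1

Fault-free values for test 1 (a=0, b=1, c=1, d=1): n1=1, n2=1, n3=0, n4=0, n5=1, n6=1, n7=0, n8=0, n9=0, n10=1, giving Y1=0, Y2=1. Observed Y1=1, Y2=0.
Test 1: faults giving observed Y1=1, Y2=0 are {n9 stuck-at-1}.
Only n9 stuck-at-1 is consistent with every test.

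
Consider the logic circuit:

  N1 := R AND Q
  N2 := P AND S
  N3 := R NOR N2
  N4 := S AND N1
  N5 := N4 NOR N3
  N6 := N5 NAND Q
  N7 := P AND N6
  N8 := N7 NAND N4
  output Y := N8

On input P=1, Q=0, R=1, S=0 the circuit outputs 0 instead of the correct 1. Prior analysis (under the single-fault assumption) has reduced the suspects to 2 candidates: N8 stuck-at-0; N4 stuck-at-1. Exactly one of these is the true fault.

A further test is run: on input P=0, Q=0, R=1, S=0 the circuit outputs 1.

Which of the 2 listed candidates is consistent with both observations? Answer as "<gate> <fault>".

Evaluate each candidate on input P=0, Q=0, R=1, S=0:
  N8 stuck-at-0: N1=0, N2=0, N3=0, N4=0, N5=1, N6=1, N7=0, N8=0 [stuck-at-0] → 0 — eliminated
  N4 stuck-at-1: N1=0, N2=0, N3=0, N4=1 [stuck-at-1], N5=0, N6=1, N7=0, N8=1 → 1 — matches
Only N4 stuck-at-1 reproduces the observed 1.

N4 stuck-at-1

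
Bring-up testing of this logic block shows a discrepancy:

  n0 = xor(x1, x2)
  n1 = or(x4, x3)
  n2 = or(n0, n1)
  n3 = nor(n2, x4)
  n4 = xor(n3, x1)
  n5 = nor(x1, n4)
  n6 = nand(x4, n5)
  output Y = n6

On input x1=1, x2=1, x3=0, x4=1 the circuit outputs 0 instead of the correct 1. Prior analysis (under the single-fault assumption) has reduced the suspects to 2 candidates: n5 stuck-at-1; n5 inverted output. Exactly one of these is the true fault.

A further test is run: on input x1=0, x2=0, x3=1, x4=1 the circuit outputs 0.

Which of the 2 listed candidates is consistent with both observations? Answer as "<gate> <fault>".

n5 stuck-at-1

Evaluate each candidate on input x1=0, x2=0, x3=1, x4=1:
  n5 stuck-at-1: n0=0, n1=1, n2=1, n3=0, n4=0, n5=1 [stuck-at-1], n6=0 → 0 — matches
  n5 inverted output: n0=0, n1=1, n2=1, n3=0, n4=0, n5=0 [inverted output], n6=1 → 1 — eliminated
Only n5 stuck-at-1 reproduces the observed 0.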